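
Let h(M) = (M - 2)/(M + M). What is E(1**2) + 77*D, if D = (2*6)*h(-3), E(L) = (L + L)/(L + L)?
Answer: 771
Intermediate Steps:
h(M) = (-2 + M)/(2*M) (h(M) = (-2 + M)/((2*M)) = (-2 + M)*(1/(2*M)) = (-2 + M)/(2*M))
E(L) = 1 (E(L) = (2*L)/((2*L)) = (2*L)*(1/(2*L)) = 1)
D = 10 (D = (2*6)*((1/2)*(-2 - 3)/(-3)) = 12*((1/2)*(-1/3)*(-5)) = 12*(5/6) = 10)
E(1**2) + 77*D = 1 + 77*10 = 1 + 770 = 771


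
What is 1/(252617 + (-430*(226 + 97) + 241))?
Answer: 1/113968 ≈ 8.7744e-6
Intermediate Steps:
1/(252617 + (-430*(226 + 97) + 241)) = 1/(252617 + (-430*323 + 241)) = 1/(252617 + (-138890 + 241)) = 1/(252617 - 138649) = 1/113968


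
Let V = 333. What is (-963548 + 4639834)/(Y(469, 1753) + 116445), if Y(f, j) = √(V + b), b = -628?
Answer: 42808512327/1355943832 - 1838143*I*√295/6779719160 ≈ 31.571 - 0.0046567*I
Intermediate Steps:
Y(f, j) = I*√295 (Y(f, j) = √(333 - 628) = √(-295) = I*√295)
(-963548 + 4639834)/(Y(469, 1753) + 116445) = (-963548 + 4639834)/(I*√295 + 116445) = 3676286/(116445 + I*√295)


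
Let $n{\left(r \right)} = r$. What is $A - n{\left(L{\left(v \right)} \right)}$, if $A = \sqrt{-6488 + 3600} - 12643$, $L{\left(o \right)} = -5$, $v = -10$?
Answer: $-12638 + 38 i \sqrt{2} \approx -12638.0 + 53.74 i$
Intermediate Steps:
$A = -12643 + 38 i \sqrt{2}$ ($A = \sqrt{-2888} - 12643 = 38 i \sqrt{2} - 12643 = -12643 + 38 i \sqrt{2} \approx -12643.0 + 53.74 i$)
$A - n{\left(L{\left(v \right)} \right)} = \left(-12643 + 38 i \sqrt{2}\right) - -5 = \left(-12643 + 38 i \sqrt{2}\right) + 5 = -12638 + 38 i \sqrt{2}$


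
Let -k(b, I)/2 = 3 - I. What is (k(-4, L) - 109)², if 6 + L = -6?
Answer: 19321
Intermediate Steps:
L = -12 (L = -6 - 6 = -12)
k(b, I) = -6 + 2*I (k(b, I) = -2*(3 - I) = -6 + 2*I)
(k(-4, L) - 109)² = ((-6 + 2*(-12)) - 109)² = ((-6 - 24) - 109)² = (-30 - 109)² = (-139)² = 19321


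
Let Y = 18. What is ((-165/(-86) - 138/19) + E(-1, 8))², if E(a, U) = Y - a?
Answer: 497869969/2669956 ≈ 186.47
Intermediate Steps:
E(a, U) = 18 - a
((-165/(-86) - 138/19) + E(-1, 8))² = ((-165/(-86) - 138/19) + (18 - 1*(-1)))² = ((-165*(-1/86) - 138*1/19) + (18 + 1))² = ((165/86 - 138/19) + 19)² = (-8733/1634 + 19)² = (22313/1634)² = 497869969/2669956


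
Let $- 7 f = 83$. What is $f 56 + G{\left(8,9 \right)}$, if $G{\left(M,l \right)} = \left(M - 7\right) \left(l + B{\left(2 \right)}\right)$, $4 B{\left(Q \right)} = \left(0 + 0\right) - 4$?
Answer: $-656$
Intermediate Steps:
$B{\left(Q \right)} = -1$ ($B{\left(Q \right)} = \frac{\left(0 + 0\right) - 4}{4} = \frac{0 - 4}{4} = \frac{1}{4} \left(-4\right) = -1$)
$f = - \frac{83}{7}$ ($f = \left(- \frac{1}{7}\right) 83 = - \frac{83}{7} \approx -11.857$)
$G{\left(M,l \right)} = \left(-1 + l\right) \left(-7 + M\right)$ ($G{\left(M,l \right)} = \left(M - 7\right) \left(l - 1\right) = \left(-7 + M\right) \left(-1 + l\right) = \left(-1 + l\right) \left(-7 + M\right)$)
$f 56 + G{\left(8,9 \right)} = \left(- \frac{83}{7}\right) 56 + \left(7 - 8 - 63 + 8 \cdot 9\right) = -664 + \left(7 - 8 - 63 + 72\right) = -664 + 8 = -656$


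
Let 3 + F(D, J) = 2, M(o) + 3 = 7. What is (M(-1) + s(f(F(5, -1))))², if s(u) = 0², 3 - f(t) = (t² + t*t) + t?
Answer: 16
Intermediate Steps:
M(o) = 4 (M(o) = -3 + 7 = 4)
F(D, J) = -1 (F(D, J) = -3 + 2 = -1)
f(t) = 3 - t - 2*t² (f(t) = 3 - ((t² + t*t) + t) = 3 - ((t² + t²) + t) = 3 - (2*t² + t) = 3 - (t + 2*t²) = 3 + (-t - 2*t²) = 3 - t - 2*t²)
s(u) = 0
(M(-1) + s(f(F(5, -1))))² = (4 + 0)² = 4² = 16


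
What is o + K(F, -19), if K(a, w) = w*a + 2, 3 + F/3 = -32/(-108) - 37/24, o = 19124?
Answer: 1394495/72 ≈ 19368.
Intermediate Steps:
F = -917/72 (F = -9 + 3*(-32/(-108) - 37/24) = -9 + 3*(-32*(-1/108) - 37*1/24) = -9 + 3*(8/27 - 37/24) = -9 + 3*(-269/216) = -9 - 269/72 = -917/72 ≈ -12.736)
K(a, w) = 2 + a*w (K(a, w) = a*w + 2 = 2 + a*w)
o + K(F, -19) = 19124 + (2 - 917/72*(-19)) = 19124 + (2 + 17423/72) = 19124 + 17567/72 = 1394495/72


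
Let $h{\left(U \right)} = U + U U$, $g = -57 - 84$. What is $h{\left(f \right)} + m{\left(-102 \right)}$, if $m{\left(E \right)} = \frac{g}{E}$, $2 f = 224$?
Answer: $\frac{430351}{34} \approx 12657.0$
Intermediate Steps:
$f = 112$ ($f = \frac{1}{2} \cdot 224 = 112$)
$g = -141$ ($g = -57 - 84 = -141$)
$h{\left(U \right)} = U + U^{2}$
$m{\left(E \right)} = - \frac{141}{E}$
$h{\left(f \right)} + m{\left(-102 \right)} = 112 \left(1 + 112\right) - \frac{141}{-102} = 112 \cdot 113 - - \frac{47}{34} = 12656 + \frac{47}{34} = \frac{430351}{34}$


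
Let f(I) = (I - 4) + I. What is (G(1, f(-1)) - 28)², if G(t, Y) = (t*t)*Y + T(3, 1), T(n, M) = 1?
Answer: 1089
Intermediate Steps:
f(I) = -4 + 2*I (f(I) = (-4 + I) + I = -4 + 2*I)
G(t, Y) = 1 + Y*t² (G(t, Y) = (t*t)*Y + 1 = t²*Y + 1 = Y*t² + 1 = 1 + Y*t²)
(G(1, f(-1)) - 28)² = ((1 + (-4 + 2*(-1))*1²) - 28)² = ((1 + (-4 - 2)*1) - 28)² = ((1 - 6*1) - 28)² = ((1 - 6) - 28)² = (-5 - 28)² = (-33)² = 1089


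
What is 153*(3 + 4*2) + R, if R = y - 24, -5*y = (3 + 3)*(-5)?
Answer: 1665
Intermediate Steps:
y = 6 (y = -(3 + 3)*(-5)/5 = -6*(-5)/5 = -⅕*(-30) = 6)
R = -18 (R = 6 - 24 = -18)
153*(3 + 4*2) + R = 153*(3 + 4*2) - 18 = 153*(3 + 8) - 18 = 153*11 - 18 = 1683 - 18 = 1665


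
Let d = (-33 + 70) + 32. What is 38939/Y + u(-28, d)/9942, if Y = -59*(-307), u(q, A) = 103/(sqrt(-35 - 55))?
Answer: 38939/18113 - 103*I*sqrt(10)/298260 ≈ 2.1498 - 0.001092*I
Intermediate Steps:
d = 69 (d = 37 + 32 = 69)
u(q, A) = -103*I*sqrt(10)/30 (u(q, A) = 103/(sqrt(-90)) = 103/((3*I*sqrt(10))) = 103*(-I*sqrt(10)/30) = -103*I*sqrt(10)/30)
Y = 18113
38939/Y + u(-28, d)/9942 = 38939/18113 - 103*I*sqrt(10)/30/9942 = 38939*(1/18113) - 103*I*sqrt(10)/30*(1/9942) = 38939/18113 - 103*I*sqrt(10)/298260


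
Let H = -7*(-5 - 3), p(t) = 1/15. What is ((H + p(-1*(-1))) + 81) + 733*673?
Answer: 7401691/15 ≈ 4.9345e+5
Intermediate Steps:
p(t) = 1/15
H = 56 (H = -7*(-8) = 56)
((H + p(-1*(-1))) + 81) + 733*673 = ((56 + 1/15) + 81) + 733*673 = (841/15 + 81) + 493309 = 2056/15 + 493309 = 7401691/15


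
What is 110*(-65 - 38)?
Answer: -11330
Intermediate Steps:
110*(-65 - 38) = 110*(-103) = -11330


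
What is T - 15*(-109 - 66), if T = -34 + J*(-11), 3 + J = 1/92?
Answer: 241397/92 ≈ 2623.9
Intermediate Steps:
J = -275/92 (J = -3 + 1/92 = -275/92 ≈ -2.9891)
T = -103/92 (T = -34 - 275/92*(-11) = -34 + 3025/92 = -103/92 ≈ -1.1196)
T - 15*(-109 - 66) = -103/92 - 15*(-109 - 66) = -103/92 - 15*(-175) = -103/92 - 1*(-2625) = -103/92 + 2625 = 241397/92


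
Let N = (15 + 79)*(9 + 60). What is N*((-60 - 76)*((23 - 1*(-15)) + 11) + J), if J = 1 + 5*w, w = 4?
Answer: -43086498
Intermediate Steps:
J = 21 (J = 1 + 5*4 = 1 + 20 = 21)
N = 6486 (N = 94*69 = 6486)
N*((-60 - 76)*((23 - 1*(-15)) + 11) + J) = 6486*((-60 - 76)*((23 - 1*(-15)) + 11) + 21) = 6486*(-136*((23 + 15) + 11) + 21) = 6486*(-136*(38 + 11) + 21) = 6486*(-136*49 + 21) = 6486*(-6664 + 21) = 6486*(-6643) = -43086498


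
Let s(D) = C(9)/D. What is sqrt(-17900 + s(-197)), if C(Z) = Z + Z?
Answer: I*sqrt(694684646)/197 ≈ 133.79*I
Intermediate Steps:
C(Z) = 2*Z
s(D) = 18/D (s(D) = (2*9)/D = 18/D)
sqrt(-17900 + s(-197)) = sqrt(-17900 + 18/(-197)) = sqrt(-17900 + 18*(-1/197)) = sqrt(-17900 - 18/197) = sqrt(-3526318/197) = I*sqrt(694684646)/197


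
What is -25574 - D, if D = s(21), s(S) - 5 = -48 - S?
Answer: -25510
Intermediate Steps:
s(S) = -43 - S (s(S) = 5 + (-48 - S) = -43 - S)
D = -64 (D = -43 - 1*21 = -43 - 21 = -64)
-25574 - D = -25574 - 1*(-64) = -25574 + 64 = -25510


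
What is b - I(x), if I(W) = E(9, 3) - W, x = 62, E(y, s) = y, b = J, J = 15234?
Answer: 15287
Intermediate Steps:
b = 15234
I(W) = 9 - W
b - I(x) = 15234 - (9 - 1*62) = 15234 - (9 - 62) = 15234 - 1*(-53) = 15234 + 53 = 15287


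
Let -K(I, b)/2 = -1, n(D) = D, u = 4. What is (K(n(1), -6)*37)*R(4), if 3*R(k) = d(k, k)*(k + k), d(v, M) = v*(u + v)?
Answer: 18944/3 ≈ 6314.7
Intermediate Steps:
d(v, M) = v*(4 + v)
K(I, b) = 2 (K(I, b) = -2*(-1) = 2)
R(k) = 2*k²*(4 + k)/3 (R(k) = ((k*(4 + k))*(k + k))/3 = ((k*(4 + k))*(2*k))/3 = (2*k²*(4 + k))/3 = 2*k²*(4 + k)/3)
(K(n(1), -6)*37)*R(4) = (2*37)*((⅔)*4²*(4 + 4)) = 74*((⅔)*16*8) = 74*(256/3) = 18944/3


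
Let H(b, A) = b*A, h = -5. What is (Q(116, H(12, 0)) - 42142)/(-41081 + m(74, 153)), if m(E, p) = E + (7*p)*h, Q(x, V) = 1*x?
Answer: 21013/23181 ≈ 0.90648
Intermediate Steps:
H(b, A) = A*b
Q(x, V) = x
m(E, p) = E - 35*p (m(E, p) = E + (7*p)*(-5) = E - 35*p)
(Q(116, H(12, 0)) - 42142)/(-41081 + m(74, 153)) = (116 - 42142)/(-41081 + (74 - 35*153)) = -42026/(-41081 + (74 - 5355)) = -42026/(-41081 - 5281) = -42026/(-46362) = -42026*(-1/46362) = 21013/23181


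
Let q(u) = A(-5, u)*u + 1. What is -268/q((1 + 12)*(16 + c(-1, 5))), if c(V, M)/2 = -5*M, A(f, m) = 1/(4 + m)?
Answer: -14673/110 ≈ -133.39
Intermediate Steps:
c(V, M) = -10*M (c(V, M) = 2*(-5*M) = -10*M)
q(u) = 1 + u/(4 + u) (q(u) = u/(4 + u) + 1 = 1 + u/(4 + u))
-268/q((1 + 12)*(16 + c(-1, 5))) = -268*(4 + (1 + 12)*(16 - 10*5))/(2*(2 + (1 + 12)*(16 - 10*5))) = -268*(4 + 13*(16 - 50))/(2*(2 + 13*(16 - 50))) = -268*(4 + 13*(-34))/(2*(2 + 13*(-34))) = -268*(4 - 442)/(2*(2 - 442)) = -268/(2*(-440)/(-438)) = -268/(2*(-1/438)*(-440)) = -268/440/219 = -268*219/440 = -14673/110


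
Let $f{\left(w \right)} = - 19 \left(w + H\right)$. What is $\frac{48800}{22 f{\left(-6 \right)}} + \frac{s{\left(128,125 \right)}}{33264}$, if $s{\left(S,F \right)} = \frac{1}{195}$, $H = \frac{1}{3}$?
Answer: $\frac{3924052393}{190466640} \approx 20.602$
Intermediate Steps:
$H = \frac{1}{3} \approx 0.33333$
$f{\left(w \right)} = - \frac{19}{3} - 19 w$ ($f{\left(w \right)} = - 19 \left(w + \frac{1}{3}\right) = - 19 \left(\frac{1}{3} + w\right) = - \frac{19}{3} - 19 w$)
$s{\left(S,F \right)} = \frac{1}{195}$
$\frac{48800}{22 f{\left(-6 \right)}} + \frac{s{\left(128,125 \right)}}{33264} = \frac{48800}{22 \left(- \frac{19}{3} - -114\right)} + \frac{1}{195 \cdot 33264} = \frac{48800}{22 \left(- \frac{19}{3} + 114\right)} + \frac{1}{195} \cdot \frac{1}{33264} = \frac{48800}{22 \cdot \frac{323}{3}} + \frac{1}{6486480} = \frac{48800}{\frac{7106}{3}} + \frac{1}{6486480} = 48800 \cdot \frac{3}{7106} + \frac{1}{6486480} = \frac{73200}{3553} + \frac{1}{6486480} = \frac{3924052393}{190466640}$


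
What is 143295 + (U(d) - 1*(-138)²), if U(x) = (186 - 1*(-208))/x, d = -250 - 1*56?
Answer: 19010206/153 ≈ 1.2425e+5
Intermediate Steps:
d = -306 (d = -250 - 56 = -306)
U(x) = 394/x (U(x) = (186 + 208)/x = 394/x)
143295 + (U(d) - 1*(-138)²) = 143295 + (394/(-306) - 1*(-138)²) = 143295 + (394*(-1/306) - 1*19044) = 143295 + (-197/153 - 19044) = 143295 - 2913929/153 = 19010206/153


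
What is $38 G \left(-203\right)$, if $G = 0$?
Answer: $0$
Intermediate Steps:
$38 G \left(-203\right) = 38 \cdot 0 \left(-203\right) = 0 \left(-203\right) = 0$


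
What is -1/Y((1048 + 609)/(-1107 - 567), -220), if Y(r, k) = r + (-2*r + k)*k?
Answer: -186/8921207 ≈ -2.0849e-5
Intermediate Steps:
Y(r, k) = r + k*(k - 2*r) (Y(r, k) = r + (k - 2*r)*k = r + k*(k - 2*r))
-1/Y((1048 + 609)/(-1107 - 567), -220) = -1/((1048 + 609)/(-1107 - 567) + (-220)**2 - 2*(-220)*(1048 + 609)/(-1107 - 567)) = -1/(1657/(-1674) + 48400 - 2*(-220)*1657/(-1674)) = -1/(1657*(-1/1674) + 48400 - 2*(-220)*1657*(-1/1674)) = -1/(-1657/1674 + 48400 - 2*(-220)*(-1657/1674)) = -1/(-1657/1674 + 48400 - 364540/837) = -1/8921207/186 = -1*186/8921207 = -186/8921207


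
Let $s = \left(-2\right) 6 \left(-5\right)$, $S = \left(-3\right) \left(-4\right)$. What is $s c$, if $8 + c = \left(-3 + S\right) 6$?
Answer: $2760$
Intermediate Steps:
$S = 12$
$s = 60$ ($s = \left(-12\right) \left(-5\right) = 60$)
$c = 46$ ($c = -8 + \left(-3 + 12\right) 6 = -8 + 9 \cdot 6 = -8 + 54 = 46$)
$s c = 60 \cdot 46 = 2760$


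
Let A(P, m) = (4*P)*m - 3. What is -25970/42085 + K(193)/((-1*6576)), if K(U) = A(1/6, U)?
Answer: -105640441/166050576 ≈ -0.63619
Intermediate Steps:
A(P, m) = -3 + 4*P*m (A(P, m) = 4*P*m - 3 = -3 + 4*P*m)
K(U) = -3 + 2*U/3 (K(U) = -3 + 4*U/6 = -3 + 4*(⅙)*U = -3 + 2*U/3)
-25970/42085 + K(193)/((-1*6576)) = -25970/42085 + (-3 + (⅔)*193)/((-1*6576)) = -25970*1/42085 + (-3 + 386/3)/(-6576) = -5194/8417 + (377/3)*(-1/6576) = -5194/8417 - 377/19728 = -105640441/166050576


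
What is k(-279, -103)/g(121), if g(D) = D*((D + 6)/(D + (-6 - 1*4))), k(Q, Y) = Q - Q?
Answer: 0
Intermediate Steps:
k(Q, Y) = 0
g(D) = D*(6 + D)/(-10 + D) (g(D) = D*((6 + D)/(D + (-6 - 4))) = D*((6 + D)/(D - 10)) = D*((6 + D)/(-10 + D)) = D*(6 + D)/(-10 + D))
k(-279, -103)/g(121) = 0/((121*(6 + 121)/(-10 + 121))) = 0/((121*127/111)) = 0/((121*(1/111)*127)) = 0/(15367/111) = 0*(111/15367) = 0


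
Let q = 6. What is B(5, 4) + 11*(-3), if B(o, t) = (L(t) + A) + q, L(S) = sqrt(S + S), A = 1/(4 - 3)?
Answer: -26 + 2*sqrt(2) ≈ -23.172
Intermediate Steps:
A = 1 (A = 1/1 = 1)
L(S) = sqrt(2)*sqrt(S) (L(S) = sqrt(2*S) = sqrt(2)*sqrt(S))
B(o, t) = 7 + sqrt(2)*sqrt(t) (B(o, t) = (sqrt(2)*sqrt(t) + 1) + 6 = (1 + sqrt(2)*sqrt(t)) + 6 = 7 + sqrt(2)*sqrt(t))
B(5, 4) + 11*(-3) = (7 + sqrt(2)*sqrt(4)) + 11*(-3) = (7 + sqrt(2)*2) - 33 = (7 + 2*sqrt(2)) - 33 = -26 + 2*sqrt(2)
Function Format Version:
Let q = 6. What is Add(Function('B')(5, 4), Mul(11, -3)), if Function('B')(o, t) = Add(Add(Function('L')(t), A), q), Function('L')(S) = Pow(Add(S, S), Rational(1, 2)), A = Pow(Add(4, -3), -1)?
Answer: Add(-26, Mul(2, Pow(2, Rational(1, 2)))) ≈ -23.172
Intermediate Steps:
A = 1 (A = Pow(1, -1) = 1)
Function('L')(S) = Mul(Pow(2, Rational(1, 2)), Pow(S, Rational(1, 2))) (Function('L')(S) = Pow(Mul(2, S), Rational(1, 2)) = Mul(Pow(2, Rational(1, 2)), Pow(S, Rational(1, 2))))
Function('B')(o, t) = Add(7, Mul(Pow(2, Rational(1, 2)), Pow(t, Rational(1, 2)))) (Function('B')(o, t) = Add(Add(Mul(Pow(2, Rational(1, 2)), Pow(t, Rational(1, 2))), 1), 6) = Add(Add(1, Mul(Pow(2, Rational(1, 2)), Pow(t, Rational(1, 2)))), 6) = Add(7, Mul(Pow(2, Rational(1, 2)), Pow(t, Rational(1, 2)))))
Add(Function('B')(5, 4), Mul(11, -3)) = Add(Add(7, Mul(Pow(2, Rational(1, 2)), Pow(4, Rational(1, 2)))), Mul(11, -3)) = Add(Add(7, Mul(Pow(2, Rational(1, 2)), 2)), -33) = Add(Add(7, Mul(2, Pow(2, Rational(1, 2)))), -33) = Add(-26, Mul(2, Pow(2, Rational(1, 2))))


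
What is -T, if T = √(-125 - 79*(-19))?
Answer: -4*√86 ≈ -37.094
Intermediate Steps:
T = 4*√86 (T = √(-125 + 1501) = √1376 = 4*√86 ≈ 37.094)
-T = -4*√86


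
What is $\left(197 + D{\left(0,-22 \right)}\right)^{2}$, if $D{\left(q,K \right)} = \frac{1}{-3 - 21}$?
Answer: $\frac{22344529}{576} \approx 38793.0$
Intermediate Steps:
$D{\left(q,K \right)} = - \frac{1}{24}$ ($D{\left(q,K \right)} = \frac{1}{-24} = - \frac{1}{24}$)
$\left(197 + D{\left(0,-22 \right)}\right)^{2} = \left(197 - \frac{1}{24}\right)^{2} = \left(\frac{4727}{24}\right)^{2} = \frac{22344529}{576}$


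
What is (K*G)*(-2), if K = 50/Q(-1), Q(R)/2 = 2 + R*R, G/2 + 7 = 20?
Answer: -1300/3 ≈ -433.33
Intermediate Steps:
G = 26 (G = -14 + 2*20 = -14 + 40 = 26)
Q(R) = 4 + 2*R**2 (Q(R) = 2*(2 + R*R) = 2*(2 + R**2) = 4 + 2*R**2)
K = 25/3 (K = 50/(4 + 2*(-1)**2) = 50/(4 + 2*1) = 50/(4 + 2) = 50/6 = 50*(1/6) = 25/3 ≈ 8.3333)
(K*G)*(-2) = ((25/3)*26)*(-2) = (650/3)*(-2) = -1300/3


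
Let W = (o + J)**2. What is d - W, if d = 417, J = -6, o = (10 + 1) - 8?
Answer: 408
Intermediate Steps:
o = 3 (o = 11 - 8 = 3)
W = 9 (W = (3 - 6)**2 = (-3)**2 = 9)
d - W = 417 - 1*9 = 417 - 9 = 408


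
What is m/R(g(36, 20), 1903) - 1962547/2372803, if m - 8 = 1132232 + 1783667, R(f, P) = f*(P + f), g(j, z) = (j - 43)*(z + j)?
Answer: -8081313015985/1405439690536 ≈ -5.7500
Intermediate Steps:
g(j, z) = (-43 + j)*(j + z)
m = 2915907 (m = 8 + (1132232 + 1783667) = 8 + 2915899 = 2915907)
m/R(g(36, 20), 1903) - 1962547/2372803 = 2915907/(((36**2 - 43*36 - 43*20 + 36*20)*(1903 + (36**2 - 43*36 - 43*20 + 36*20)))) - 1962547/2372803 = 2915907/(((1296 - 1548 - 860 + 720)*(1903 + (1296 - 1548 - 860 + 720)))) - 1962547*1/2372803 = 2915907/((-392*(1903 - 392))) - 1962547/2372803 = 2915907/((-392*1511)) - 1962547/2372803 = 2915907/(-592312) - 1962547/2372803 = 2915907*(-1/592312) - 1962547/2372803 = -2915907/592312 - 1962547/2372803 = -8081313015985/1405439690536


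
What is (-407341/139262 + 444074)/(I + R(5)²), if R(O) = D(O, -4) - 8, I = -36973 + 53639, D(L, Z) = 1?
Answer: 61842226047/2327764330 ≈ 26.567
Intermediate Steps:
I = 16666
R(O) = -7 (R(O) = 1 - 8 = -7)
(-407341/139262 + 444074)/(I + R(5)²) = (-407341/139262 + 444074)/(16666 + (-7)²) = (-407341*1/139262 + 444074)/(16666 + 49) = (-407341/139262 + 444074)/16715 = (61842226047/139262)*(1/16715) = 61842226047/2327764330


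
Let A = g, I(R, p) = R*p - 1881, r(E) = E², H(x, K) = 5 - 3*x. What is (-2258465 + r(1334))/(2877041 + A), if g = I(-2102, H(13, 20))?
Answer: -478909/2946628 ≈ -0.16253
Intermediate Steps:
I(R, p) = -1881 + R*p
g = 69587 (g = -1881 - 2102*(5 - 3*13) = -1881 - 2102*(5 - 39) = -1881 - 2102*(-34) = -1881 + 71468 = 69587)
A = 69587
(-2258465 + r(1334))/(2877041 + A) = (-2258465 + 1334²)/(2877041 + 69587) = (-2258465 + 1779556)/2946628 = -478909*1/2946628 = -478909/2946628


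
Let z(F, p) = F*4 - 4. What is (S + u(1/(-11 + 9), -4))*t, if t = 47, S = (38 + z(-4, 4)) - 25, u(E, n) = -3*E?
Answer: -517/2 ≈ -258.50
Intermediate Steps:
z(F, p) = -4 + 4*F (z(F, p) = 4*F - 4 = -4 + 4*F)
S = -7 (S = (38 + (-4 + 4*(-4))) - 25 = (38 + (-4 - 16)) - 25 = (38 - 20) - 25 = 18 - 25 = -7)
(S + u(1/(-11 + 9), -4))*t = (-7 - 3/(-11 + 9))*47 = (-7 - 3/(-2))*47 = (-7 - 3*(-½))*47 = (-7 + 3/2)*47 = -11/2*47 = -517/2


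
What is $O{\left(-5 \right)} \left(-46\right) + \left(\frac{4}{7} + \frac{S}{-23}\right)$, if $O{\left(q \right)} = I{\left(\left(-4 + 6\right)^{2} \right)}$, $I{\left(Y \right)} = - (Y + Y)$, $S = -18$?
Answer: $\frac{59466}{161} \approx 369.35$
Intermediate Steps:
$I{\left(Y \right)} = - 2 Y$
$O{\left(q \right)} = -8$ ($O{\left(q \right)} = - 2 \left(-4 + 6\right)^{2} = - 2 \cdot 2^{2} = \left(-2\right) 4 = -8$)
$O{\left(-5 \right)} \left(-46\right) + \left(\frac{4}{7} + \frac{S}{-23}\right) = \left(-8\right) \left(-46\right) + \left(\frac{4}{7} - \frac{18}{-23}\right) = 368 + \left(4 \cdot \frac{1}{7} - - \frac{18}{23}\right) = 368 + \left(\frac{4}{7} + \frac{18}{23}\right) = 368 + \frac{218}{161} = \frac{59466}{161}$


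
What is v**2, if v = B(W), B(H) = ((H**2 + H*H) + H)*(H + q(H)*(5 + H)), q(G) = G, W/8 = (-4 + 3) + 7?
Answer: 145645119995904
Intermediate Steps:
W = 48 (W = 8*((-4 + 3) + 7) = 8*(-1 + 7) = 8*6 = 48)
B(H) = (H + 2*H**2)*(H + H*(5 + H)) (B(H) = ((H**2 + H*H) + H)*(H + H*(5 + H)) = ((H**2 + H**2) + H)*(H + H*(5 + H)) = (2*H**2 + H)*(H + H*(5 + H)) = (H + 2*H**2)*(H + H*(5 + H)))
v = 12068352 (v = 48**2*(6 + 2*48**2 + 13*48) = 2304*(6 + 2*2304 + 624) = 2304*(6 + 4608 + 624) = 2304*5238 = 12068352)
v**2 = 12068352**2 = 145645119995904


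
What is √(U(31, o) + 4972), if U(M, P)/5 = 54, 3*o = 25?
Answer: √5242 ≈ 72.402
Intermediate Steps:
o = 25/3 (o = (⅓)*25 = 25/3 ≈ 8.3333)
U(M, P) = 270 (U(M, P) = 5*54 = 270)
√(U(31, o) + 4972) = √(270 + 4972) = √5242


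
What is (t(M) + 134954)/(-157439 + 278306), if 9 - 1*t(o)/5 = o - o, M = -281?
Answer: 134999/120867 ≈ 1.1169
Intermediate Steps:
t(o) = 45 (t(o) = 45 - 5*(o - o) = 45 - 5*0 = 45 + 0 = 45)
(t(M) + 134954)/(-157439 + 278306) = (45 + 134954)/(-157439 + 278306) = 134999/120867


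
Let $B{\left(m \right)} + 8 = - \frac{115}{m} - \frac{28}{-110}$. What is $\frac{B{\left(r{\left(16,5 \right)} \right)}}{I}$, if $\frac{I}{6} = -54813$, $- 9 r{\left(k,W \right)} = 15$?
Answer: $- \frac{1123}{6029430} \approx -0.00018625$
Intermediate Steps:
$r{\left(k,W \right)} = - \frac{5}{3}$ ($r{\left(k,W \right)} = \left(- \frac{1}{9}\right) 15 = - \frac{5}{3}$)
$I = -328878$ ($I = 6 \left(-54813\right) = -328878$)
$B{\left(m \right)} = - \frac{426}{55} - \frac{115}{m}$ ($B{\left(m \right)} = -8 - \left(- \frac{14}{55} + \frac{115}{m}\right) = -8 + \left(- \frac{115}{m} + \frac{14}{55}\right) = -8 + \left(\frac{14}{55} - \frac{115}{m}\right) = - \frac{426}{55} - \frac{115}{m}$)
$\frac{B{\left(r{\left(16,5 \right)} \right)}}{I} = \frac{- \frac{426}{55} - \frac{115}{- \frac{5}{3}}}{-328878} = \left(- \frac{426}{55} - -69\right) \left(- \frac{1}{328878}\right) = \left(- \frac{426}{55} + 69\right) \left(- \frac{1}{328878}\right) = \frac{3369}{55} \left(- \frac{1}{328878}\right) = - \frac{1123}{6029430}$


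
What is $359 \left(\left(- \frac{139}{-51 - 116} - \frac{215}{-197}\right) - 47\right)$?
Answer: $- \frac{532384435}{32899} \approx -16182.0$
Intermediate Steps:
$359 \left(\left(- \frac{139}{-51 - 116} - \frac{215}{-197}\right) - 47\right) = 359 \left(\left(- \frac{139}{-167} - - \frac{215}{197}\right) - 47\right) = 359 \left(\left(\left(-139\right) \left(- \frac{1}{167}\right) + \frac{215}{197}\right) - 47\right) = 359 \left(\left(\frac{139}{167} + \frac{215}{197}\right) - 47\right) = 359 \left(\frac{63288}{32899} - 47\right) = 359 \left(- \frac{1482965}{32899}\right) = - \frac{532384435}{32899}$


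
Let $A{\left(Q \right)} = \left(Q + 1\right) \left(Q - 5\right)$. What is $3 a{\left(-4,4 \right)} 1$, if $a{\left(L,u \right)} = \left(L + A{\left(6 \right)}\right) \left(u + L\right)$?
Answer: $0$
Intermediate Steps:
$A{\left(Q \right)} = \left(1 + Q\right) \left(-5 + Q\right)$
$a{\left(L,u \right)} = \left(7 + L\right) \left(L + u\right)$ ($a{\left(L,u \right)} = \left(L - \left(29 - 36\right)\right) \left(u + L\right) = \left(L - -7\right) \left(L + u\right) = \left(L + 7\right) \left(L + u\right) = \left(7 + L\right) \left(L + u\right)$)
$3 a{\left(-4,4 \right)} 1 = 3 \left(\left(-4\right)^{2} + 7 \left(-4\right) + 7 \cdot 4 - 16\right) 1 = 3 \left(16 - 28 + 28 - 16\right) 1 = 3 \cdot 0 \cdot 1 = 0 \cdot 1 = 0$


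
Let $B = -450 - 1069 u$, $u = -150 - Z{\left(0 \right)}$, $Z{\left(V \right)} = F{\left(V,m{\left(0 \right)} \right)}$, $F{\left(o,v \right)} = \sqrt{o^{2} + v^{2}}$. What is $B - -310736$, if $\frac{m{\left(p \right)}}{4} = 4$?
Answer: $487740$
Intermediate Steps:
$m{\left(p \right)} = 16$ ($m{\left(p \right)} = 4 \cdot 4 = 16$)
$Z{\left(V \right)} = \sqrt{256 + V^{2}}$ ($Z{\left(V \right)} = \sqrt{V^{2} + 16^{2}} = \sqrt{V^{2} + 256} = \sqrt{256 + V^{2}}$)
$u = -166$ ($u = -150 - \sqrt{256 + 0^{2}} = -150 - \sqrt{256 + 0} = -150 - \sqrt{256} = -150 - 16 = -166$)
$B = 177004$ ($B = -450 - -177454 = -450 + 177454 = 177004$)
$B - -310736 = 177004 - -310736 = 177004 + 310736 = 487740$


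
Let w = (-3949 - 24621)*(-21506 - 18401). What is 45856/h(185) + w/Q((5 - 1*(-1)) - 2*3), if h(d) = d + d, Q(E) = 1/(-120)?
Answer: -25311174355072/185 ≈ -1.3682e+11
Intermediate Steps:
w = 1140142990 (w = -28570*(-39907) = 1140142990)
Q(E) = -1/120
h(d) = 2*d
45856/h(185) + w/Q((5 - 1*(-1)) - 2*3) = 45856/((2*185)) + 1140142990/(-1/120) = 45856/370 + 1140142990*(-120) = 45856*(1/370) - 136817158800 = 22928/185 - 136817158800 = -25311174355072/185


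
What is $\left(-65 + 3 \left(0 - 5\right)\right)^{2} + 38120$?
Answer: $44520$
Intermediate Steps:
$\left(-65 + 3 \left(0 - 5\right)\right)^{2} + 38120 = \left(-65 + 3 \left(-5\right)\right)^{2} + 38120 = \left(-65 - 15\right)^{2} + 38120 = \left(-80\right)^{2} + 38120 = 6400 + 38120 = 44520$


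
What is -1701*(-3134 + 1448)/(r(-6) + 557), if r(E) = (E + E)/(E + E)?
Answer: 159327/31 ≈ 5139.6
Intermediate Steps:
r(E) = 1 (r(E) = (2*E)/((2*E)) = (2*E)*(1/(2*E)) = 1)
-1701*(-3134 + 1448)/(r(-6) + 557) = -1701*(-3134 + 1448)/(1 + 557) = -1701/(558/(-1686)) = -1701/(558*(-1/1686)) = -1701/(-93/281) = -1701*(-281/93) = 159327/31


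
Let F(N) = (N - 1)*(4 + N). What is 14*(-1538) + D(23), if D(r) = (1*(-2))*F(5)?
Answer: -21604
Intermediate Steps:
F(N) = (-1 + N)*(4 + N)
D(r) = -72 (D(r) = (1*(-2))*(-4 + 5² + 3*5) = -2*(-4 + 25 + 15) = -2*36 = -72)
14*(-1538) + D(23) = 14*(-1538) - 72 = -21532 - 72 = -21604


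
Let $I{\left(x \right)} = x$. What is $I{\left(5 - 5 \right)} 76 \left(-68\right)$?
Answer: $0$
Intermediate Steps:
$I{\left(5 - 5 \right)} 76 \left(-68\right) = \left(5 - 5\right) 76 \left(-68\right) = 0 \cdot 76 \left(-68\right) = 0 \left(-68\right) = 0$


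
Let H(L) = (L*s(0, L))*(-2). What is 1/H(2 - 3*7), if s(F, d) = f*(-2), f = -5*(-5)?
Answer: -1/1900 ≈ -0.00052632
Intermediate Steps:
f = 25
s(F, d) = -50 (s(F, d) = 25*(-2) = -50)
H(L) = 100*L (H(L) = (L*(-50))*(-2) = -50*L*(-2) = 100*L)
1/H(2 - 3*7) = 1/(100*(2 - 3*7)) = 1/(100*(2 - 21)) = 1/(100*(-19)) = 1/(-1900) = -1/1900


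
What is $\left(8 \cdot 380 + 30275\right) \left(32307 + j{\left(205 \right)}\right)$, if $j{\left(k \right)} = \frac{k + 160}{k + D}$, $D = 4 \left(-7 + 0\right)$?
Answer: $\frac{63506207920}{59} \approx 1.0764 \cdot 10^{9}$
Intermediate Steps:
$D = -28$ ($D = 4 \left(-7\right) = -28$)
$j{\left(k \right)} = \frac{160 + k}{-28 + k}$ ($j{\left(k \right)} = \frac{k + 160}{k - 28} = \frac{160 + k}{-28 + k}$)
$\left(8 \cdot 380 + 30275\right) \left(32307 + j{\left(205 \right)}\right) = \left(8 \cdot 380 + 30275\right) \left(32307 + \frac{160 + 205}{-28 + 205}\right) = \left(3040 + 30275\right) \left(32307 + \frac{1}{177} \cdot 365\right) = 33315 \left(32307 + \frac{1}{177} \cdot 365\right) = 33315 \left(32307 + \frac{365}{177}\right) = 33315 \cdot \frac{5718704}{177} = \frac{63506207920}{59}$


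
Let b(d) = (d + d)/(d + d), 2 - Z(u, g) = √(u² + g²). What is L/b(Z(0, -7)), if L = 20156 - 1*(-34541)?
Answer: 54697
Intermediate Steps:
Z(u, g) = 2 - √(g² + u²) (Z(u, g) = 2 - √(u² + g²) = 2 - √(g² + u²))
b(d) = 1 (b(d) = (2*d)/((2*d)) = (2*d)*(1/(2*d)) = 1)
L = 54697 (L = 20156 + 34541 = 54697)
L/b(Z(0, -7)) = 54697/1 = 54697*1 = 54697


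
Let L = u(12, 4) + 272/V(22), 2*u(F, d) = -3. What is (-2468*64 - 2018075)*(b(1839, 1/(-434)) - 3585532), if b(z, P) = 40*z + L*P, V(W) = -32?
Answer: 236906521198259/31 ≈ 7.6421e+12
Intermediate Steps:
u(F, d) = -3/2 (u(F, d) = (½)*(-3) = -3/2)
L = -10 (L = -3/2 + 272/(-32) = -3/2 + 272*(-1/32) = -3/2 - 17/2 = -10)
b(z, P) = -10*P + 40*z (b(z, P) = 40*z - 10*P = -10*P + 40*z)
(-2468*64 - 2018075)*(b(1839, 1/(-434)) - 3585532) = (-2468*64 - 2018075)*((-10/(-434) + 40*1839) - 3585532) = (-157952 - 2018075)*((-10*(-1/434) + 73560) - 3585532) = -2176027*((5/217 + 73560) - 3585532) = -2176027*(15962525/217 - 3585532) = -2176027*(-762097919/217) = 236906521198259/31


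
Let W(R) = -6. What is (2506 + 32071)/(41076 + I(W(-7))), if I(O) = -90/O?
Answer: 34577/41091 ≈ 0.84147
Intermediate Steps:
(2506 + 32071)/(41076 + I(W(-7))) = (2506 + 32071)/(41076 - 90/(-6)) = 34577/(41076 - 90*(-1/6)) = 34577/(41076 + 15) = 34577/41091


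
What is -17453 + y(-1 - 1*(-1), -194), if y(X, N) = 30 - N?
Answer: -17229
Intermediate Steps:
-17453 + y(-1 - 1*(-1), -194) = -17453 + (30 - 1*(-194)) = -17453 + (30 + 194) = -17453 + 224 = -17229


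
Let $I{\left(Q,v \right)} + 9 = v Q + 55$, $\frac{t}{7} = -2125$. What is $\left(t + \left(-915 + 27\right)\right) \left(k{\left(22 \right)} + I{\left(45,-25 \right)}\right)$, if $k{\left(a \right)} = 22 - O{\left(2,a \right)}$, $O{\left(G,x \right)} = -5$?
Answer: $16582676$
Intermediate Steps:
$t = -14875$ ($t = 7 \left(-2125\right) = -14875$)
$I{\left(Q,v \right)} = 46 + Q v$ ($I{\left(Q,v \right)} = -9 + \left(v Q + 55\right) = -9 + \left(Q v + 55\right) = -9 + \left(55 + Q v\right) = 46 + Q v$)
$k{\left(a \right)} = 27$ ($k{\left(a \right)} = 22 - -5 = 22 + 5 = 27$)
$\left(t + \left(-915 + 27\right)\right) \left(k{\left(22 \right)} + I{\left(45,-25 \right)}\right) = \left(-14875 + \left(-915 + 27\right)\right) \left(27 + \left(46 + 45 \left(-25\right)\right)\right) = \left(-14875 - 888\right) \left(27 + \left(46 - 1125\right)\right) = - 15763 \left(27 - 1079\right) = \left(-15763\right) \left(-1052\right) = 16582676$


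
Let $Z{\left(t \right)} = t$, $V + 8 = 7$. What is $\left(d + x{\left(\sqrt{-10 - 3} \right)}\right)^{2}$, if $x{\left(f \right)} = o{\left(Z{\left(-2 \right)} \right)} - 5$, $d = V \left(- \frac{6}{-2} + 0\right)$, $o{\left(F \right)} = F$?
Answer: $100$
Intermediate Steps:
$V = -1$ ($V = -8 + 7 = -1$)
$d = -3$ ($d = - (- \frac{6}{-2} + 0) = - (\left(-6\right) \left(- \frac{1}{2}\right) + 0) = - (3 + 0) = \left(-1\right) 3 = -3$)
$x{\left(f \right)} = -7$ ($x{\left(f \right)} = -2 - 5 = -7$)
$\left(d + x{\left(\sqrt{-10 - 3} \right)}\right)^{2} = \left(-3 - 7\right)^{2} = \left(-10\right)^{2} = 100$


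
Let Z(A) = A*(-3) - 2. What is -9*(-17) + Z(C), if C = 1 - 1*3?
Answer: 157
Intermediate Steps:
C = -2 (C = 1 - 3 = -2)
Z(A) = -2 - 3*A (Z(A) = -3*A - 2 = -2 - 3*A)
-9*(-17) + Z(C) = -9*(-17) + (-2 - 3*(-2)) = 153 + (-2 + 6) = 153 + 4 = 157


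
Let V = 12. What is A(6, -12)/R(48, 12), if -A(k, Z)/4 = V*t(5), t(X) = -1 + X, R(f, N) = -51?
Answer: 64/17 ≈ 3.7647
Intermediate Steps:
A(k, Z) = -192 (A(k, Z) = -48*(-1 + 5) = -48*4 = -4*48 = -192)
A(6, -12)/R(48, 12) = -192/(-51) = -192*(-1/51) = 64/17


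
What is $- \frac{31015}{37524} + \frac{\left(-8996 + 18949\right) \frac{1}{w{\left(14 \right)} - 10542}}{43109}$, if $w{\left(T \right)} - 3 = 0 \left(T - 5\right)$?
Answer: $- \frac{4697095547879}{5682706493508} \approx -0.82656$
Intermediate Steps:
$w{\left(T \right)} = 3$ ($w{\left(T \right)} = 3 + 0 \left(T - 5\right) = 3 + 0 \left(-5 + T\right) = 3 + 0 = 3$)
$- \frac{31015}{37524} + \frac{\left(-8996 + 18949\right) \frac{1}{w{\left(14 \right)} - 10542}}{43109} = - \frac{31015}{37524} + \frac{\left(-8996 + 18949\right) \frac{1}{3 - 10542}}{43109} = \left(-31015\right) \frac{1}{37524} + \frac{9953}{-10539} \cdot \frac{1}{43109} = - \frac{31015}{37524} + 9953 \left(- \frac{1}{10539}\right) \frac{1}{43109} = - \frac{31015}{37524} - \frac{9953}{454325751} = - \frac{4697095547879}{5682706493508}$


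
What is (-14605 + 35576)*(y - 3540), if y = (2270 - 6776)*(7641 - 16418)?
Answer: 829311238962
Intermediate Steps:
y = 39549162 (y = -4506*(-8777) = 39549162)
(-14605 + 35576)*(y - 3540) = (-14605 + 35576)*(39549162 - 3540) = 20971*39545622 = 829311238962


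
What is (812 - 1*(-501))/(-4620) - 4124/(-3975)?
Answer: 922247/1224300 ≈ 0.75329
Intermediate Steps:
(812 - 1*(-501))/(-4620) - 4124/(-3975) = (812 + 501)*(-1/4620) - 4124*(-1/3975) = 1313*(-1/4620) + 4124/3975 = -1313/4620 + 4124/3975 = 922247/1224300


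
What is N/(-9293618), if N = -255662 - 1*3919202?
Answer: 2087432/4646809 ≈ 0.44922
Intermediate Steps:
N = -4174864 (N = -255662 - 3919202 = -4174864)
N/(-9293618) = -4174864/(-9293618) = -4174864*(-1/9293618) = 2087432/4646809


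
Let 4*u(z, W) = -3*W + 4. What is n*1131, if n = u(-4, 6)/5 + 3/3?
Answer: 3393/10 ≈ 339.30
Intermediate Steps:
u(z, W) = 1 - 3*W/4 (u(z, W) = (-3*W + 4)/4 = (4 - 3*W)/4 = 1 - 3*W/4)
n = 3/10 (n = (1 - 3/4*6)/5 + 3/3 = (1 - 9/2)*(1/5) + 3*(1/3) = -7/2*1/5 + 1 = -7/10 + 1 = 3/10 ≈ 0.30000)
n*1131 = (3/10)*1131 = 3393/10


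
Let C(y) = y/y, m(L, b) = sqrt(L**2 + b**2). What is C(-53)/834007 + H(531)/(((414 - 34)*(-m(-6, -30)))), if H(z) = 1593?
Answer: 1/834007 - 531*sqrt(26)/19760 ≈ -0.13702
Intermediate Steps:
C(y) = 1
C(-53)/834007 + H(531)/(((414 - 34)*(-m(-6, -30)))) = 1/834007 + 1593/(((414 - 34)*(-sqrt((-6)**2 + (-30)**2)))) = 1*(1/834007) + 1593/((380*(-sqrt(36 + 900)))) = 1/834007 + 1593/((380*(-sqrt(936)))) = 1/834007 + 1593/((380*(-6*sqrt(26)))) = 1/834007 + 1593/((-2280*sqrt(26))) = 1/834007 + 1593*(-sqrt(26)/59280) = 1/834007 - 531*sqrt(26)/19760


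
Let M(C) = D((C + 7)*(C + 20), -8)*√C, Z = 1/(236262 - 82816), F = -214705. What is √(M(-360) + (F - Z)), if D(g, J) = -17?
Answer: √(-5055374132993226 - 2401658841432*I*√10)/153446 ≈ 0.34806 - 463.36*I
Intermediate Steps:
Z = 1/153446 ≈ 6.5170e-6
M(C) = -17*√C
√(M(-360) + (F - Z)) = √(-102*I*√10 + (-214705 - 1*1/153446)) = √(-102*I*√10 + (-214705 - 1/153446)) = √(-102*I*√10 - 32945623431/153446) = √(-32945623431/153446 - 102*I*√10)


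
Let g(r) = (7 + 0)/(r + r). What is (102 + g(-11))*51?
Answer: 114087/22 ≈ 5185.8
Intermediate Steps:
g(r) = 7/(2*r) (g(r) = 7/((2*r)) = 7*(1/(2*r)) = 7/(2*r))
(102 + g(-11))*51 = (102 + (7/2)/(-11))*51 = (102 + (7/2)*(-1/11))*51 = (102 - 7/22)*51 = (2237/22)*51 = 114087/22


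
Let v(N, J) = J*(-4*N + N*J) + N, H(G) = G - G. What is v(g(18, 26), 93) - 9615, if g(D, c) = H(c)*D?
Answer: -9615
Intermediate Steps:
H(G) = 0
g(D, c) = 0 (g(D, c) = 0*D = 0)
v(N, J) = N + J*(-4*N + J*N) (v(N, J) = J*(-4*N + J*N) + N = N + J*(-4*N + J*N))
v(g(18, 26), 93) - 9615 = 0*(1 + 93² - 4*93) - 9615 = 0*(1 + 8649 - 372) - 9615 = 0*8278 - 9615 = 0 - 9615 = -9615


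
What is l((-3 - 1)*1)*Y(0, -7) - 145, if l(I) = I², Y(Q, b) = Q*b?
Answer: -145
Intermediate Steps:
l((-3 - 1)*1)*Y(0, -7) - 145 = ((-3 - 1)*1)²*(0*(-7)) - 145 = (-4*1)²*0 - 145 = (-4)²*0 - 145 = 16*0 - 145 = 0 - 145 = -145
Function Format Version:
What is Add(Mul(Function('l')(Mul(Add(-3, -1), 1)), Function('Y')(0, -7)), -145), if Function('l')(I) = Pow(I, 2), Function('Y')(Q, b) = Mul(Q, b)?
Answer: -145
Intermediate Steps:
Add(Mul(Function('l')(Mul(Add(-3, -1), 1)), Function('Y')(0, -7)), -145) = Add(Mul(Pow(Mul(Add(-3, -1), 1), 2), Mul(0, -7)), -145) = Add(Mul(Pow(Mul(-4, 1), 2), 0), -145) = Add(Mul(Pow(-4, 2), 0), -145) = Add(Mul(16, 0), -145) = Add(0, -145) = -145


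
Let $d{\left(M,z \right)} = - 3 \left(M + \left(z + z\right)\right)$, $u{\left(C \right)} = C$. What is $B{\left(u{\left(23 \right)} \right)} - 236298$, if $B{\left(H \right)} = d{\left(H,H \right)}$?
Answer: $-236505$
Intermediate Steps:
$d{\left(M,z \right)} = - 6 z - 3 M$ ($d{\left(M,z \right)} = - 3 \left(M + 2 z\right) = - 6 z - 3 M$)
$B{\left(H \right)} = - 9 H$ ($B{\left(H \right)} = - 6 H - 3 H = - 9 H$)
$B{\left(u{\left(23 \right)} \right)} - 236298 = \left(-9\right) 23 - 236298 = -207 - 236298 = -236505$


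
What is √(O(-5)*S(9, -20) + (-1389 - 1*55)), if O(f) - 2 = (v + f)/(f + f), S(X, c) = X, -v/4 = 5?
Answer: I*√5614/2 ≈ 37.463*I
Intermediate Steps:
v = -20 (v = -4*5 = -20)
O(f) = 2 + (-20 + f)/(2*f) (O(f) = 2 + (-20 + f)/(f + f) = 2 + (-20 + f)/((2*f)) = 2 + (-20 + f)*(1/(2*f)) = 2 + (-20 + f)/(2*f))
√(O(-5)*S(9, -20) + (-1389 - 1*55)) = √((5/2 - 10/(-5))*9 + (-1389 - 1*55)) = √((5/2 - 10*(-⅕))*9 + (-1389 - 55)) = √((5/2 + 2)*9 - 1444) = √((9/2)*9 - 1444) = √(81/2 - 1444) = √(-2807/2) = I*√5614/2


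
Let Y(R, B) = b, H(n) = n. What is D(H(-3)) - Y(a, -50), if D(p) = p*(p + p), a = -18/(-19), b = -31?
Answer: 49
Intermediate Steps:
a = 18/19 (a = -18*(-1/19) = 18/19 ≈ 0.94737)
Y(R, B) = -31
D(p) = 2*p² (D(p) = p*(2*p) = 2*p²)
D(H(-3)) - Y(a, -50) = 2*(-3)² - 1*(-31) = 2*9 + 31 = 18 + 31 = 49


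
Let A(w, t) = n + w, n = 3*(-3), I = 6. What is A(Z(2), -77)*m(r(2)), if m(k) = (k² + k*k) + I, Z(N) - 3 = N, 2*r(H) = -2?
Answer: -32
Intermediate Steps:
r(H) = -1 (r(H) = (½)*(-2) = -1)
Z(N) = 3 + N
n = -9
A(w, t) = -9 + w
m(k) = 6 + 2*k² (m(k) = (k² + k*k) + 6 = (k² + k²) + 6 = 2*k² + 6 = 6 + 2*k²)
A(Z(2), -77)*m(r(2)) = (-9 + (3 + 2))*(6 + 2*(-1)²) = (-9 + 5)*(6 + 2*1) = -4*(6 + 2) = -4*8 = -32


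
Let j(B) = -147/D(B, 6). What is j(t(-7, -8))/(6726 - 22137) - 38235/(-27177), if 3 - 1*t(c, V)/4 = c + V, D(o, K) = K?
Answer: 393270281/279216498 ≈ 1.4085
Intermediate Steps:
t(c, V) = 12 - 4*V - 4*c (t(c, V) = 12 - 4*(c + V) = 12 - 4*(V + c) = 12 + (-4*V - 4*c) = 12 - 4*V - 4*c)
j(B) = -49/2 (j(B) = -147/6 = -147*1/6 = -49/2)
j(t(-7, -8))/(6726 - 22137) - 38235/(-27177) = -49/(2*(6726 - 22137)) - 38235/(-27177) = -49/2/(-15411) - 38235*(-1/27177) = -49/2*(-1/15411) + 12745/9059 = 49/30822 + 12745/9059 = 393270281/279216498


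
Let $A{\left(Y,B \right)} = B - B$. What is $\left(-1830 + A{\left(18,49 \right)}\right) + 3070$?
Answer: $1240$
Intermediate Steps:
$A{\left(Y,B \right)} = 0$
$\left(-1830 + A{\left(18,49 \right)}\right) + 3070 = \left(-1830 + 0\right) + 3070 = -1830 + 3070 = 1240$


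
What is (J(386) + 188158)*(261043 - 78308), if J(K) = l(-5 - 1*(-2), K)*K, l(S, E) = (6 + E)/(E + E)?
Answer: 34418868190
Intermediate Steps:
l(S, E) = (6 + E)/(2*E) (l(S, E) = (6 + E)/((2*E)) = (6 + E)*(1/(2*E)) = (6 + E)/(2*E))
J(K) = 3 + K/2 (J(K) = ((6 + K)/(2*K))*K = 3 + K/2)
(J(386) + 188158)*(261043 - 78308) = ((3 + (½)*386) + 188158)*(261043 - 78308) = ((3 + 193) + 188158)*182735 = (196 + 188158)*182735 = 188354*182735 = 34418868190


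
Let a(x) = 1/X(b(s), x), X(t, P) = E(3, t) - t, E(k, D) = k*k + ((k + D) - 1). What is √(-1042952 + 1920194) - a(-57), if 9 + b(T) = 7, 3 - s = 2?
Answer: -1/11 + √877242 ≈ 936.52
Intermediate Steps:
s = 1 (s = 3 - 1*2 = 3 - 2 = 1)
E(k, D) = -1 + D + k + k² (E(k, D) = k² + ((D + k) - 1) = k² + (-1 + D + k) = -1 + D + k + k²)
b(T) = -2 (b(T) = -9 + 7 = -2)
X(t, P) = 11 (X(t, P) = (-1 + t + 3 + 3²) - t = (-1 + t + 3 + 9) - t = (11 + t) - t = 11)
a(x) = 1/11
√(-1042952 + 1920194) - a(-57) = √(-1042952 + 1920194) - 1*1/11 = √877242 - 1/11 = -1/11 + √877242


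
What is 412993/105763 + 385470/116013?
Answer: 4222905739/584280139 ≈ 7.2275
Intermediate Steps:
412993/105763 + 385470/116013 = 412993*(1/105763) + 385470*(1/116013) = 58999/15109 + 128490/38671 = 4222905739/584280139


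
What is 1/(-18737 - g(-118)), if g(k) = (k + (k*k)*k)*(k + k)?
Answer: -1/387802137 ≈ -2.5786e-9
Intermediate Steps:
g(k) = 2*k*(k + k³) (g(k) = (k + k²*k)*(2*k) = (k + k³)*(2*k) = 2*k*(k + k³))
1/(-18737 - g(-118)) = 1/(-18737 - 2*(-118)²*(1 + (-118)²)) = 1/(-18737 - 2*13924*(1 + 13924)) = 1/(-18737 - 2*13924*13925) = 1/(-18737 - 1*387783400) = 1/(-18737 - 387783400) = 1/(-387802137) = -1/387802137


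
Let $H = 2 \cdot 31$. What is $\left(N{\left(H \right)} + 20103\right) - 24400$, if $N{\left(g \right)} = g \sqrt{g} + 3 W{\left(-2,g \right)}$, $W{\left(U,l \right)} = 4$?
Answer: $-4285 + 62 \sqrt{62} \approx -3796.8$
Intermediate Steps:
$H = 62$
$N{\left(g \right)} = 12 + g^{\frac{3}{2}}$ ($N{\left(g \right)} = g \sqrt{g} + 3 \cdot 4 = g^{\frac{3}{2}} + 12 = 12 + g^{\frac{3}{2}}$)
$\left(N{\left(H \right)} + 20103\right) - 24400 = \left(\left(12 + 62^{\frac{3}{2}}\right) + 20103\right) - 24400 = \left(\left(12 + 62 \sqrt{62}\right) + 20103\right) - 24400 = \left(20115 + 62 \sqrt{62}\right) - 24400 = -4285 + 62 \sqrt{62}$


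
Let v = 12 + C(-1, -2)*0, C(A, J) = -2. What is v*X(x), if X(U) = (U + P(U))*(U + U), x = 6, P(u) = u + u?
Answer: 2592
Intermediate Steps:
P(u) = 2*u
X(U) = 6*U² (X(U) = (U + 2*U)*(U + U) = (3*U)*(2*U) = 6*U²)
v = 12 (v = 12 - 2*0 = 12 + 0 = 12)
v*X(x) = 12*(6*6²) = 12*(6*36) = 12*216 = 2592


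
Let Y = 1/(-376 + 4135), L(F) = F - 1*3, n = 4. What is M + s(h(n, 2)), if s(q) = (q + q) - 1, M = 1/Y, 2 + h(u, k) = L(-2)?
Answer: 3744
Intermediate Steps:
L(F) = -3 + F (L(F) = F - 3 = -3 + F)
h(u, k) = -7 (h(u, k) = -2 + (-3 - 2) = -2 - 5 = -7)
Y = 1/3759 ≈ 0.00026603
M = 3759 (M = 1/(1/3759) = 3759)
s(q) = -1 + 2*q (s(q) = 2*q - 1 = -1 + 2*q)
M + s(h(n, 2)) = 3759 + (-1 + 2*(-7)) = 3759 + (-1 - 14) = 3759 - 15 = 3744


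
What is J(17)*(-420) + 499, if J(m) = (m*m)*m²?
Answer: -35078321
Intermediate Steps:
J(m) = m⁴ (J(m) = m²*m² = m⁴)
J(17)*(-420) + 499 = 17⁴*(-420) + 499 = 83521*(-420) + 499 = -35078820 + 499 = -35078321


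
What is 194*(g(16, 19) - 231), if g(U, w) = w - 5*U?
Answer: -56648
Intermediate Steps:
194*(g(16, 19) - 231) = 194*((19 - 5*16) - 231) = 194*((19 - 80) - 231) = 194*(-61 - 231) = 194*(-292) = -56648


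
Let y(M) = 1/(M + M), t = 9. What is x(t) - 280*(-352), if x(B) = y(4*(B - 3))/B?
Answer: 42577921/432 ≈ 98560.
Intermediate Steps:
y(M) = 1/(2*M)
x(B) = 1/(2*B*(-12 + 4*B)) (x(B) = (1/(2*((4*(B - 3)))))/B = (1/(2*((4*(-3 + B)))))/B = (1/(2*(-12 + 4*B)))/B = 1/(2*B*(-12 + 4*B)))
x(t) - 280*(-352) = (1/8)/(9*(-3 + 9)) - 280*(-352) = (1/8)*(1/9)/6 + 98560 = (1/8)*(1/9)*(1/6) + 98560 = 1/432 + 98560 = 42577921/432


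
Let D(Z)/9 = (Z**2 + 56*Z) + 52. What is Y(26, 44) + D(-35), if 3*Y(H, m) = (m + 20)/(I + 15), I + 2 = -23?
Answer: -92237/15 ≈ -6149.1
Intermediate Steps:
I = -25 (I = -2 - 23 = -25)
Y(H, m) = -2/3 - m/30 (Y(H, m) = ((m + 20)/(-25 + 15))/3 = ((20 + m)/(-10))/3 = ((20 + m)*(-1/10))/3 = (-2 - m/10)/3 = -2/3 - m/30)
D(Z) = 468 + 9*Z**2 + 504*Z (D(Z) = 9*((Z**2 + 56*Z) + 52) = 9*(52 + Z**2 + 56*Z) = 468 + 9*Z**2 + 504*Z)
Y(26, 44) + D(-35) = (-2/3 - 1/30*44) + (468 + 9*(-35)**2 + 504*(-35)) = (-2/3 - 22/15) + (468 + 9*1225 - 17640) = -32/15 + (468 + 11025 - 17640) = -32/15 - 6147 = -92237/15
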